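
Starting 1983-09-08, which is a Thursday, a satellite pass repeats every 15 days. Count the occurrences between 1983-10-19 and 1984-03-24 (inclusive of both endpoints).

11

Occurrences land 15·i days after 1983-09-08 for i = 0, 1, 2, …
1983-10-19 is 41 days after the start; 41 ÷ 15 = 2 remainder 11; since the remainder is 11, round up to i = 3. First occurrence in the window: #4 on 1983-10-23 (3×15 = 45 days in).
1984-03-24 is 198 days after the start; 198 ÷ 15 = 13 remainder 3. Last occurrence in the window: #14 on 1984-03-21.
Occurrences #4 through #14: 11 in total.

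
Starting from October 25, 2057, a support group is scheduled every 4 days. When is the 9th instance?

The 9th occurrence is 8 intervals after the first: 8 × 4 = 32 days after October 25, 2057.
October has 31 days — 6 days to the end of October leaves 26.
26 days into November → November 26, 2057.

November 26, 2057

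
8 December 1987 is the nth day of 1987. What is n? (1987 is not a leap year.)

342

Days in months before December: 31 + 28 + 31 + 30 + 31 + 30 + 31 + 31 + 30 + 31 + 30 = 334.
Plus 8 days into December → day 342.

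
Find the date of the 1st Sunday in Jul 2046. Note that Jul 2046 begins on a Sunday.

Jul 1, 2046

Jul 2046 begins on a Sunday, so the first Sunday is Jul 1.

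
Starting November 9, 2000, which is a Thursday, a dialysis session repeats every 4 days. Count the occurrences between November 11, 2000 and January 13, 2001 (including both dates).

Occurrences land 4·i days after November 9, 2000 for i = 0, 1, 2, …
November 11, 2000 is 2 days after the start; 2 ÷ 4 = 0 remainder 2; since the remainder is 2, round up to i = 1. First occurrence in the window: #2 on November 13, 2000 (1×4 = 4 days in).
January 13, 2001 is 65 days after the start; 65 ÷ 4 = 16 remainder 1. Last occurrence in the window: #17 on January 12, 2001.
Occurrences #2 through #17: 16 in total.

16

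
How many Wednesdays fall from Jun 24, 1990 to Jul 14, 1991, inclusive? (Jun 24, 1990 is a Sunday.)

55

Jun 24, 1990 is a Sunday; the first Wednesday on or after it is Jun 27, 1990 (3 days later).
From Jun 27, 1990 to Jul 14, 1991: 187 + 195 = 382 days (rest of 1990, to Jul 14, 1991 in 1991).
382 ÷ 7 = 54 full weeks with remainder 4, so 54 more Wednesdays after the first → 55.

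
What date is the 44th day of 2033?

Jan has 31 days (44 − 31 = 13 remain).
13 into Feb → Feb 13.

Feb 13, 2033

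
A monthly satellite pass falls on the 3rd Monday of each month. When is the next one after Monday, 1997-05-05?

May 1997 starts on a Thursday; its first Monday is the 5th, so the 3rd Monday is the 19th — 1997-05-19.
1997-05-19 is after 1997-05-05, so that is the next one.

1997-05-19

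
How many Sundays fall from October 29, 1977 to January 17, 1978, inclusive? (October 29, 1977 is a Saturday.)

October 29, 1977 is a Saturday; the first Sunday on or after it is October 30, 1977 (1 day later).
From October 30, 1977 to January 17, 1978: 1 + 30 + 31 + 17 = 79 days (rest of October, November, December, January).
79 ÷ 7 = 11 full weeks with remainder 2, so 11 more Sundays after the first → 12.

12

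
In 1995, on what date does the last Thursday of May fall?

The first Thursday of May 1995 is May 4.
May 1995 has 31 days. Adding weeks: 4, 11, 18, 25 — the last one ≤ 31 is the 25th.

May 25, 1995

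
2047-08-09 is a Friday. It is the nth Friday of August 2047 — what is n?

2nd

Day 9 falls in week ⌈9/7⌉ of the month.
Days 1–7 hold the 1st Friday, 8–14 the 2nd, 15–21 the 3rd, 22–28 the 4th, 29–31 the 5th.
9 is in the range for the 2nd.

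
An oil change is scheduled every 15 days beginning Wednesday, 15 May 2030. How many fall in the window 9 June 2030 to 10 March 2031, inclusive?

18

Occurrences land 15·i days after 15 May 2030 for i = 0, 1, 2, …
9 June 2030 is 25 days after the start; 25 ÷ 15 = 1 remainder 10; since the remainder is 10, round up to i = 2. First occurrence in the window: #3 on 14 June 2030 (2×15 = 30 days in).
10 March 2031 is 299 days after the start; 299 ÷ 15 = 19 remainder 14. Last occurrence in the window: #20 on 24 February 2031.
Occurrences #3 through #20: 18 in total.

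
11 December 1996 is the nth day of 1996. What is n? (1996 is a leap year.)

Days in months before December: 31 + 29 + 31 + 30 + 31 + 30 + 31 + 31 + 30 + 31 + 30 = 335.
Plus 11 days into December → day 346.

346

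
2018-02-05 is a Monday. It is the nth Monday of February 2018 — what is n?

Day 5 falls in week ⌈5/7⌉ of the month.
Days 1–7 hold the 1st Monday, 8–14 the 2nd, 15–21 the 3rd, 22–28 the 4th, 29–31 the 5th.
5 is in the range for the 1st.

1st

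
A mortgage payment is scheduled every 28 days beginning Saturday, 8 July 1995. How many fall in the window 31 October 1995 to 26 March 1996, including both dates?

Occurrences land 28·i days after 8 July 1995 for i = 0, 1, 2, …
31 October 1995 is 115 days after the start; 115 ÷ 28 = 4 remainder 3; since the remainder is 3, round up to i = 5. First occurrence in the window: #6 on 25 November 1995 (5×28 = 140 days in).
26 March 1996 is 262 days after the start; 262 ÷ 28 = 9 remainder 10. Last occurrence in the window: #10 on 16 March 1996.
Occurrences #6 through #10: 5 in total.

5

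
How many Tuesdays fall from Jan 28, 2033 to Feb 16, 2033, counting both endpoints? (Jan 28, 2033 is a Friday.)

3

Jan 28, 2033 is a Friday; the first Tuesday on or after it is Feb 1, 2033 (4 days later).
From Feb 1, 2033 to Feb 16, 2033 is 16 − 1 = 15 days.
15 ÷ 7 = 2 full weeks with remainder 1, so 2 more Tuesdays after the first → 3.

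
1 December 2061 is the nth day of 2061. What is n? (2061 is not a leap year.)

Days in months before December: 31 + 28 + 31 + 30 + 31 + 30 + 31 + 31 + 30 + 31 + 30 = 334.
Plus 1 day into December → day 335.

335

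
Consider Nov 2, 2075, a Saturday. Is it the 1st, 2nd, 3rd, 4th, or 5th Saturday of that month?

1st

Day 2 falls in week ⌈2/7⌉ of the month.
Days 1–7 hold the 1st Saturday, 8–14 the 2nd, 15–21 the 3rd, 22–28 the 4th, 29–31 the 5th.
2 is in the range for the 1st.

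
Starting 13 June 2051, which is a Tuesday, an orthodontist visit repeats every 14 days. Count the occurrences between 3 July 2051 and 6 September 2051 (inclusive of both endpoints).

5

Occurrences land 14·i days after 13 June 2051 for i = 0, 1, 2, …
3 July 2051 is 20 days after the start; 20 ÷ 14 = 1 remainder 6; since the remainder is 6, round up to i = 2. First occurrence in the window: #3 on 11 July 2051 (2×14 = 28 days in).
6 September 2051 is 85 days after the start; 85 ÷ 14 = 6 remainder 1. Last occurrence in the window: #7 on 5 September 2051.
Occurrences #3 through #7: 5 in total.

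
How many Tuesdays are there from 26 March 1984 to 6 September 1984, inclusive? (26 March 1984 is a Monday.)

26 March 1984 is a Monday; the first Tuesday on or after it is 27 March 1984 (1 day later).
From 27 March 1984 to 6 September 1984: 4 + 30 + 31 + 30 + 31 + 31 + 6 = 163 days (rest of March, April, May, June, July, August, September).
163 ÷ 7 = 23 full weeks with remainder 2, so 23 more Tuesdays after the first → 24.

24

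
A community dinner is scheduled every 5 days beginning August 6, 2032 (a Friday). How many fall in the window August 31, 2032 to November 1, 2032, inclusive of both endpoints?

Occurrences land 5·i days after August 6, 2032 for i = 0, 1, 2, …
August 31, 2032 is 25 days after the start; 25 ÷ 5 = 5 remainder 0. First occurrence in the window: #6 on August 31, 2032 (5×5 = 25 days in).
November 1, 2032 is 87 days after the start; 87 ÷ 5 = 17 remainder 2. Last occurrence in the window: #18 on October 30, 2032.
Occurrences #6 through #18: 13 in total.

13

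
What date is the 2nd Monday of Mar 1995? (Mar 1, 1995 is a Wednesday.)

Mar 13, 1995

Mar 1995 begins on a Wednesday, so the first Monday is Mar 6 (5 days later).
The 2nd Monday is 1 weeks later: 6 + 7 = 13.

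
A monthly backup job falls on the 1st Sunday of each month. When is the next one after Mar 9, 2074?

Mar 2074 starts on a Thursday, so its 1st Sunday is Mar 4, 2074 (3 days in).
That is not after Mar 9, 2074, so look at Apr 2074.
Apr 2074 starts on a Sunday, so its 1st Sunday is Apr 1, 2074.

Apr 1, 2074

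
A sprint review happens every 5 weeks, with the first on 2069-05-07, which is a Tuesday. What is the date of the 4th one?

The 4th occurrence is 3 intervals after the first: 3 × 35 = 105 days after 2069-05-07.
May has 31 days — 24 days to the end of May leaves 81.
June has 30 days (51 left).
July has 31 days (20 left).
20 days into August → 2069-08-20.

2069-08-20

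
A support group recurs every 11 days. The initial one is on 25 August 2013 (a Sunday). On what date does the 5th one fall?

8 October 2013

The 5th occurrence is 4 intervals after the first: 4 × 11 = 44 days after 25 August 2013.
August has 31 days — 6 days to the end of August leaves 38.
September has 30 days (8 left).
8 days into October → 8 October 2013.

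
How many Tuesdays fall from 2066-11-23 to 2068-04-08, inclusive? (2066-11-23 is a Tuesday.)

2066-11-23 is a Tuesday; the first Tuesday on or after it is 2066-11-23.
From 2066-11-23 to 2068-04-08: 38 + 365 + 99 = 502 days (rest of 2066, 2067, to 2068-04-08 in 2068).
502 ÷ 7 = 71 full weeks with remainder 5, so 71 more Tuesdays after the first → 72.

72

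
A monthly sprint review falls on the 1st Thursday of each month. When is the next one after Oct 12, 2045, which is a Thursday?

Nov 2, 2045

Oct 2045 starts on a Sunday, so its 1st Thursday is Oct 5, 2045 (4 days in).
That is not after Oct 12, 2045, so look at Nov 2045.
Nov 2045 starts on a Wednesday, so its 1st Thursday is Nov 2, 2045 (1 day in).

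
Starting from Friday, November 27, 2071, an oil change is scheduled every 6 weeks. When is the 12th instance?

March 3, 2073

The 12th occurrence is 11 intervals after the first: 11 × 42 = 462 days after November 27, 2071.
November has 30 days — 3 days to the end of November leaves 459.
From end of November to end of 2071 is 31 days (428 left).
2072 has 366 days (62 left).
January has 31 days (31 left).
February has 28 days (3 left).
3 days into March → March 3, 2073.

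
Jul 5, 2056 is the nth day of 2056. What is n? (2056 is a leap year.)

187

Days in months before Jul: 31 + 29 + 31 + 30 + 31 + 30 = 182.
Plus 5 days into Jul → day 187.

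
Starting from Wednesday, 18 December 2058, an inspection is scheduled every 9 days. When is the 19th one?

The 19th occurrence is 18 intervals after the first: 18 × 9 = 162 days after 18 December 2058.
December has 31 days — 13 days to the end of December leaves 149.
January has 31 days (118 left).
February has 28 days (90 left).
March has 31 days (59 left).
April has 30 days (29 left).
29 days into May → 29 May 2059.

29 May 2059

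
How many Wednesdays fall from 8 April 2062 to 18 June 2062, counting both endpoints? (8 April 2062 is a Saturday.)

10

8 April 2062 is a Saturday; the first Wednesday on or after it is 12 April 2062 (4 days later).
From 12 April 2062 to 18 June 2062: 18 + 31 + 18 = 67 days (rest of April, May, June).
67 ÷ 7 = 9 full weeks with remainder 4, so 9 more Wednesdays after the first → 10.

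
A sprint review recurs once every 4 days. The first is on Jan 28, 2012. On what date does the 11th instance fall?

Mar 8, 2012

The 11th occurrence is 10 intervals after the first: 10 × 4 = 40 days after Jan 28, 2012.
Jan has 31 days — 3 days to the end of Jan leaves 37.
Feb has 29 days (8 left).
8 days into Mar → Mar 8, 2012.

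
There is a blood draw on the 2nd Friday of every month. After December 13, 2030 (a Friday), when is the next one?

December 2030 starts on a Sunday; its first Friday is the 6th, so the 2nd Friday is the 13th — December 13, 2030.
That is not after December 13, 2030, so look at January 2031.
January 2031 starts on a Wednesday; its first Friday is the 3rd, so the 2nd Friday is the 10th — January 10, 2031.

January 10, 2031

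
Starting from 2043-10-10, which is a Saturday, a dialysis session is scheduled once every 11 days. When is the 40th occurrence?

2044-12-12

The 40th occurrence is 39 intervals after the first: 39 × 11 = 429 days after 2043-10-10.
October has 31 days — 21 days to the end of October leaves 408.
From end of October to end of 2043 is 61 days (347 left).
January has 31 days (316 left).
February has 29 days (287 left).
March has 31 days (256 left).
April has 30 days (226 left).
May has 31 days (195 left).
June has 30 days (165 left).
July has 31 days (134 left).
August has 31 days (103 left).
September has 30 days (73 left).
October has 31 days (42 left).
November has 30 days (12 left).
12 days into December → 2044-12-12.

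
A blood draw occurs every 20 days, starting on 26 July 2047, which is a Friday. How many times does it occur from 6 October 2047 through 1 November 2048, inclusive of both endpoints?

20

Occurrences land 20·i days after 26 July 2047 for i = 0, 1, 2, …
6 October 2047 is 72 days after the start; 72 ÷ 20 = 3 remainder 12; since the remainder is 12, round up to i = 4. First occurrence in the window: #5 on 14 October 2047 (4×20 = 80 days in).
1 November 2048 is 464 days after the start; 464 ÷ 20 = 23 remainder 4. Last occurrence in the window: #24 on 28 October 2048.
Occurrences #5 through #24: 20 in total.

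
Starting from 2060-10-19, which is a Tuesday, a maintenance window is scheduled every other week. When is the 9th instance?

The 9th occurrence is 8 intervals after the first: 8 × 14 = 112 days after 2060-10-19.
October has 31 days — 12 days to the end of October leaves 100.
November has 30 days (70 left).
December has 31 days (39 left).
January has 31 days (8 left).
8 days into February → 2061-02-08.

2061-02-08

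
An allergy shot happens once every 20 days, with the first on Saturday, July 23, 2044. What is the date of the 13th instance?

March 20, 2045

The 13th occurrence is 12 intervals after the first: 12 × 20 = 240 days after July 23, 2044.
July has 31 days — 8 days to the end of July leaves 232.
August has 31 days (201 left).
September has 30 days (171 left).
October has 31 days (140 left).
November has 30 days (110 left).
December has 31 days (79 left).
January has 31 days (48 left).
February has 28 days (20 left).
20 days into March → March 20, 2045.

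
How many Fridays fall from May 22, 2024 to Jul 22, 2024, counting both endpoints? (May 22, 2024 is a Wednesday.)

9

May 22, 2024 is a Wednesday; the first Friday on or after it is May 24, 2024 (2 days later).
From May 24, 2024 to Jul 22, 2024: 7 + 30 + 22 = 59 days (rest of May, Jun, Jul).
59 ÷ 7 = 8 full weeks with remainder 3, so 8 more Fridays after the first → 9.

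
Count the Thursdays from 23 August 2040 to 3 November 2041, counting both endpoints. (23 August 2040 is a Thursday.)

63

23 August 2040 is a Thursday; the first Thursday on or after it is 23 August 2040.
From 23 August 2040 to 3 November 2041: 130 + 307 = 437 days (rest of 2040, to 3 November 2041 in 2041).
437 ÷ 7 = 62 full weeks with remainder 3, so 62 more Thursdays after the first → 63.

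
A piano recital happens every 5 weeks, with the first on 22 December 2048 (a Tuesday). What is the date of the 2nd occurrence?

26 January 2049

The 2nd occurrence is 1 interval after the first: 1 × 35 = 35 days after 22 December 2048.
December has 31 days — 9 days to the end of December leaves 26.
26 days into January → 26 January 2049.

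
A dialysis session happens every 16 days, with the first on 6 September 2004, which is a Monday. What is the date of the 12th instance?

The 12th occurrence is 11 intervals after the first: 11 × 16 = 176 days after 6 September 2004.
September has 30 days — 24 days to the end of September leaves 152.
October has 31 days (121 left).
November has 30 days (91 left).
December has 31 days (60 left).
January has 31 days (29 left).
February has 28 days (1 left).
1 day into March → 1 March 2005.

1 March 2005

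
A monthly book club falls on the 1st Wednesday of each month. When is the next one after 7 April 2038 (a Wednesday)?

April 2038 starts on a Thursday, so its 1st Wednesday is 7 April 2038 (6 days in).
That is not after 7 April 2038, so look at May 2038.
May 2038 starts on a Saturday, so its 1st Wednesday is 5 May 2038 (4 days in).

5 May 2038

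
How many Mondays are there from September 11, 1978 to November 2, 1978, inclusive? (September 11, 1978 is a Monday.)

8

September 11, 1978 is a Monday; the first Monday on or after it is September 11, 1978.
From September 11, 1978 to November 2, 1978: 19 + 31 + 2 = 52 days (rest of September, October, November).
52 ÷ 7 = 7 full weeks with remainder 3, so 7 more Mondays after the first → 8.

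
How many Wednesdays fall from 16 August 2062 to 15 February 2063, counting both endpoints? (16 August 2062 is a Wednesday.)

27

16 August 2062 is a Wednesday; the first Wednesday on or after it is 16 August 2062.
From 16 August 2062 to 15 February 2063: 15 + 30 + 31 + 30 + 31 + 31 + 15 = 183 days (rest of August, September, October, November, December, January, February).
183 ÷ 7 = 26 full weeks with remainder 1, so 26 more Wednesdays after the first → 27.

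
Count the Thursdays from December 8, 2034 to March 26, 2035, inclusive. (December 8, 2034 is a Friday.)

December 8, 2034 is a Friday; the first Thursday on or after it is December 14, 2034 (6 days later).
From December 14, 2034 to March 26, 2035: 17 + 31 + 28 + 26 = 102 days (rest of December, January, February, March).
102 ÷ 7 = 14 full weeks with remainder 4, so 14 more Thursdays after the first → 15.

15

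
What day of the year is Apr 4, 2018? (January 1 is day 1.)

94

Days in months before Apr: 31 + 28 + 31 = 90.
Plus 4 days into Apr → day 94.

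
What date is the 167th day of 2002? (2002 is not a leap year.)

January has 31 days (167 − 31 = 136 remain).
February has 28 days (136 − 28 = 108 remain).
March has 31 days (108 − 31 = 77 remain).
April has 30 days (77 − 30 = 47 remain).
May has 31 days (47 − 31 = 16 remain).
16 into June → June 16.

June 16, 2002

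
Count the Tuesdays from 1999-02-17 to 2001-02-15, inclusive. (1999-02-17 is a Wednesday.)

104

1999-02-17 is a Wednesday; the first Tuesday on or after it is 1999-02-23 (6 days later).
From 1999-02-23 to 2001-02-15: 311 + 366 + 46 = 723 days (rest of 1999, 2000, to 2001-02-15 in 2001).
723 ÷ 7 = 103 full weeks with remainder 2, so 103 more Tuesdays after the first → 104.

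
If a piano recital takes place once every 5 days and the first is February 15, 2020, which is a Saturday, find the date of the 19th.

The 19th occurrence is 18 intervals after the first: 18 × 5 = 90 days after February 15, 2020.
February has 29 days — 14 days to the end of February leaves 76.
March has 31 days (45 left).
April has 30 days (15 left).
15 days into May → May 15, 2020.

May 15, 2020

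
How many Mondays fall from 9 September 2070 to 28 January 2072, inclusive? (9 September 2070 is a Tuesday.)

72

9 September 2070 is a Tuesday; the first Monday on or after it is 15 September 2070 (6 days later).
From 15 September 2070 to 28 January 2072: 107 + 365 + 28 = 500 days (rest of 2070, 2071, to 28 January 2072 in 2072).
500 ÷ 7 = 71 full weeks with remainder 3, so 71 more Mondays after the first → 72.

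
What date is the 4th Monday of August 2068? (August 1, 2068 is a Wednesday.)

August 2068 begins on a Wednesday, so the first Monday is August 6 (5 days later).
The 4th Monday is 3 weeks later: 6 + 21 = 27.

27 August 2068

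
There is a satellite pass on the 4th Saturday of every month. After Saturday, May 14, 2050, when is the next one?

May 2050 starts on a Sunday; its first Saturday is the 7th, so the 4th Saturday is the 28th — May 28, 2050.
May 28, 2050 is after May 14, 2050, so that is the next one.

May 28, 2050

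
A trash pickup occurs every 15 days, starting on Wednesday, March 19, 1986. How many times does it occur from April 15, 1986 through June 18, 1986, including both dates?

5

Occurrences land 15·i days after March 19, 1986 for i = 0, 1, 2, …
April 15, 1986 is 27 days after the start; 27 ÷ 15 = 1 remainder 12; since the remainder is 12, round up to i = 2. First occurrence in the window: #3 on April 18, 1986 (2×15 = 30 days in).
June 18, 1986 is 91 days after the start; 91 ÷ 15 = 6 remainder 1. Last occurrence in the window: #7 on June 17, 1986.
Occurrences #3 through #7: 5 in total.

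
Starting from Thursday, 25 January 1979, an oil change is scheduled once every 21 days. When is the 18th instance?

The 18th occurrence is 17 intervals after the first: 17 × 21 = 357 days after 25 January 1979.
January has 31 days — 6 days to the end of January leaves 351.
February has 28 days (323 left).
March has 31 days (292 left).
April has 30 days (262 left).
May has 31 days (231 left).
June has 30 days (201 left).
July has 31 days (170 left).
August has 31 days (139 left).
September has 30 days (109 left).
October has 31 days (78 left).
November has 30 days (48 left).
December has 31 days (17 left).
17 days into January → 17 January 1980.

17 January 1980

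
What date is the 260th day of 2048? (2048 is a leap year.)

Jan has 31 days (260 − 31 = 229 remain).
Feb has 29 days (229 − 29 = 200 remain).
Mar has 31 days (200 − 31 = 169 remain).
Apr has 30 days (169 − 30 = 139 remain).
May has 31 days (139 − 31 = 108 remain).
Jun has 30 days (108 − 30 = 78 remain).
Jul has 31 days (78 − 31 = 47 remain).
Aug has 31 days (47 − 31 = 16 remain).
16 into Sep → Sep 16.

Sep 16, 2048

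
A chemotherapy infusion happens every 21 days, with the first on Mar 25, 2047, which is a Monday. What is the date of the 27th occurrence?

The 27th occurrence is 26 intervals after the first: 26 × 21 = 546 days after Mar 25, 2047.
Mar has 31 days — 6 days to the end of Mar leaves 540.
From end of Mar to end of 2047 is 275 days (265 left).
Jan has 31 days (234 left).
Feb has 29 days (205 left).
Mar has 31 days (174 left).
Apr has 30 days (144 left).
May has 31 days (113 left).
Jun has 30 days (83 left).
Jul has 31 days (52 left).
Aug has 31 days (21 left).
21 days into Sep → Sep 21, 2048.

Sep 21, 2048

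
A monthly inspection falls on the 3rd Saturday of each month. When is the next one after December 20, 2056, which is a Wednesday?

January 20, 2057

December 2056 starts on a Friday; its first Saturday is the 2nd, so the 3rd Saturday is the 16th — December 16, 2056.
That is not after December 20, 2056, so look at January 2057.
January 2057 starts on a Monday; its first Saturday is the 6th, so the 3rd Saturday is the 20th — January 20, 2057.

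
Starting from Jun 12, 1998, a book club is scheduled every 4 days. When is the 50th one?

The 50th occurrence is 49 intervals after the first: 49 × 4 = 196 days after Jun 12, 1998.
Jun has 30 days — 18 days to the end of Jun leaves 178.
Jul has 31 days (147 left).
Aug has 31 days (116 left).
Sep has 30 days (86 left).
Oct has 31 days (55 left).
Nov has 30 days (25 left).
25 days into Dec → Dec 25, 1998.

Dec 25, 1998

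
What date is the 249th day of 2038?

Jan has 31 days (249 − 31 = 218 remain).
Feb has 28 days (218 − 28 = 190 remain).
Mar has 31 days (190 − 31 = 159 remain).
Apr has 30 days (159 − 30 = 129 remain).
May has 31 days (129 − 31 = 98 remain).
Jun has 30 days (98 − 30 = 68 remain).
Jul has 31 days (68 − 31 = 37 remain).
Aug has 31 days (37 − 31 = 6 remain).
6 into Sep → Sep 6.

Sep 6, 2038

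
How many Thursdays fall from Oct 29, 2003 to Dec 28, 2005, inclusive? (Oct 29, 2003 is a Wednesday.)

113

Oct 29, 2003 is a Wednesday; the first Thursday on or after it is Oct 30, 2003 (1 day later).
From Oct 30, 2003 to Dec 28, 2005: 62 + 366 + 362 = 790 days (rest of 2003, 2004, to Dec 28, 2005 in 2005).
790 ÷ 7 = 112 full weeks with remainder 6, so 112 more Thursdays after the first → 113.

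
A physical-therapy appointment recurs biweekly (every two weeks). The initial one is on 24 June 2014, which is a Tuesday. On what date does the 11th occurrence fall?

11 November 2014

The 11th occurrence is 10 intervals after the first: 10 × 14 = 140 days after 24 June 2014.
June has 30 days — 6 days to the end of June leaves 134.
July has 31 days (103 left).
August has 31 days (72 left).
September has 30 days (42 left).
October has 31 days (11 left).
11 days into November → 11 November 2014.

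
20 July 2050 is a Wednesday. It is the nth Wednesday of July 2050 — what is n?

Day 20 falls in week ⌈20/7⌉ of the month.
Days 1–7 hold the 1st Wednesday, 8–14 the 2nd, 15–21 the 3rd, 22–28 the 4th, 29–31 the 5th.
20 is in the range for the 3rd.

3rd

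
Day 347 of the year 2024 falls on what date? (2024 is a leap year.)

12 December 2024

January has 31 days (347 − 31 = 316 remain).
February has 29 days (316 − 29 = 287 remain).
March has 31 days (287 − 31 = 256 remain).
April has 30 days (256 − 30 = 226 remain).
May has 31 days (226 − 31 = 195 remain).
June has 30 days (195 − 30 = 165 remain).
July has 31 days (165 − 31 = 134 remain).
August has 31 days (134 − 31 = 103 remain).
September has 30 days (103 − 30 = 73 remain).
October has 31 days (73 − 31 = 42 remain).
November has 30 days (42 − 30 = 12 remain).
12 into December → December 12.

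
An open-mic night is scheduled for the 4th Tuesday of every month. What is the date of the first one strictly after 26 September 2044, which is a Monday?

September 2044 starts on a Thursday; its first Tuesday is the 6th, so the 4th Tuesday is the 27th — 27 September 2044.
27 September 2044 is after 26 September 2044, so that is the next one.

27 September 2044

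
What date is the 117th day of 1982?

27 April 1982

January has 31 days (117 − 31 = 86 remain).
February has 28 days (86 − 28 = 58 remain).
March has 31 days (58 − 31 = 27 remain).
27 into April → April 27.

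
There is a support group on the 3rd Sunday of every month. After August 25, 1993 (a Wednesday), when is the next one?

September 19, 1993

August 1993 starts on a Sunday; its first Sunday is the 1st, so the 3rd Sunday is the 15th — August 15, 1993.
That is not after August 25, 1993, so look at September 1993.
September 1993 starts on a Wednesday; its first Sunday is the 5th, so the 3rd Sunday is the 19th — September 19, 1993.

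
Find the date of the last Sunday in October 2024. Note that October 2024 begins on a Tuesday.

27 October 2024

October 2024 begins on a Tuesday, so the first Sunday is October 6 (5 days later).
October 2024 has 31 days. Adding weeks: 6, 13, 20, 27 — the last one ≤ 31 is the 27th.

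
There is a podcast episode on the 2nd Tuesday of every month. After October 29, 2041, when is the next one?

November 12, 2041

October 2041 starts on a Tuesday; its first Tuesday is the 1st, so the 2nd Tuesday is the 8th — October 8, 2041.
That is not after October 29, 2041, so look at November 2041.
November 2041 starts on a Friday; its first Tuesday is the 5th, so the 2nd Tuesday is the 12th — November 12, 2041.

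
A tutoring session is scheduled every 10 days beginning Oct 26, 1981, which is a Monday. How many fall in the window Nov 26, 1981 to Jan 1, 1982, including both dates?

Occurrences land 10·i days after Oct 26, 1981 for i = 0, 1, 2, …
Nov 26, 1981 is 31 days after the start; 31 ÷ 10 = 3 remainder 1; since the remainder is 1, round up to i = 4. First occurrence in the window: #5 on Dec 5, 1981 (4×10 = 40 days in).
Jan 1, 1982 is 67 days after the start; 67 ÷ 10 = 6 remainder 7. Last occurrence in the window: #7 on Dec 25, 1981.
Occurrences #5 through #7: 3 in total.

3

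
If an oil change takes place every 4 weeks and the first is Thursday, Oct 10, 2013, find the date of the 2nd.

The 2nd occurrence is 1 interval after the first: 1 × 28 = 28 days after Oct 10, 2013.
Oct has 31 days — 21 days to the end of Oct leaves 7.
7 days into Nov → Nov 7, 2013.

Nov 7, 2013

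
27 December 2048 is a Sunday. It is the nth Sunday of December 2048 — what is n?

4th

Day 27 falls in week ⌈27/7⌉ of the month.
Days 1–7 hold the 1st Sunday, 8–14 the 2nd, 15–21 the 3rd, 22–28 the 4th, 29–31 the 5th.
27 is in the range for the 4th.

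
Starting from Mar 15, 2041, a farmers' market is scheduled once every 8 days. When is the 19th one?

The 19th occurrence is 18 intervals after the first: 18 × 8 = 144 days after Mar 15, 2041.
Mar has 31 days — 16 days to the end of Mar leaves 128.
Apr has 30 days (98 left).
May has 31 days (67 left).
Jun has 30 days (37 left).
Jul has 31 days (6 left).
6 days into Aug → Aug 6, 2041.

Aug 6, 2041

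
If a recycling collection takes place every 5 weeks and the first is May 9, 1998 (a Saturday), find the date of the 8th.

Jan 9, 1999

The 8th occurrence is 7 intervals after the first: 7 × 35 = 245 days after May 9, 1998.
May has 31 days — 22 days to the end of May leaves 223.
Jun has 30 days (193 left).
Jul has 31 days (162 left).
Aug has 31 days (131 left).
Sep has 30 days (101 left).
Oct has 31 days (70 left).
Nov has 30 days (40 left).
Dec has 31 days (9 left).
9 days into Jan → Jan 9, 1999.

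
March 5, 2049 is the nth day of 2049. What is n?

64

Days in months before March: 31 + 28 = 59.
Plus 5 days into March → day 64.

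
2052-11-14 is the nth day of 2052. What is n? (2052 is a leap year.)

Days in months before November: 31 + 29 + 31 + 30 + 31 + 30 + 31 + 31 + 30 + 31 = 305.
Plus 14 days into November → day 319.

319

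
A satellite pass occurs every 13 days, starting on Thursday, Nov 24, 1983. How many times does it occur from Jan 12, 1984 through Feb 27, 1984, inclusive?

Occurrences land 13·i days after Nov 24, 1983 for i = 0, 1, 2, …
Jan 12, 1984 is 49 days after the start; 49 ÷ 13 = 3 remainder 10; since the remainder is 10, round up to i = 4. First occurrence in the window: #5 on Jan 15, 1984 (4×13 = 52 days in).
Feb 27, 1984 is 95 days after the start; 95 ÷ 13 = 7 remainder 4. Last occurrence in the window: #8 on Feb 23, 1984.
Occurrences #5 through #8: 4 in total.

4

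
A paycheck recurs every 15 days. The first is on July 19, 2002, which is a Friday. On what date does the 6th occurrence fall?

The 6th occurrence is 5 intervals after the first: 5 × 15 = 75 days after July 19, 2002.
July has 31 days — 12 days to the end of July leaves 63.
August has 31 days (32 left).
September has 30 days (2 left).
2 days into October → October 2, 2002.

October 2, 2002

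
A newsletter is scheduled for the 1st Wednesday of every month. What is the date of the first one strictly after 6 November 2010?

1 December 2010

November 2010 starts on a Monday, so its 1st Wednesday is 3 November 2010 (2 days in).
That is not after 6 November 2010, so look at December 2010.
December 2010 starts on a Wednesday, so its 1st Wednesday is 1 December 2010.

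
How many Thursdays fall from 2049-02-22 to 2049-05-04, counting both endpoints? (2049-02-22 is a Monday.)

2049-02-22 is a Monday; the first Thursday on or after it is 2049-02-25 (3 days later).
From 2049-02-25 to 2049-05-04: 3 + 31 + 30 + 4 = 68 days (rest of February, March, April, May).
68 ÷ 7 = 9 full weeks with remainder 5, so 9 more Thursdays after the first → 10.

10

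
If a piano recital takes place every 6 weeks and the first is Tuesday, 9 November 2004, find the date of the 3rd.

1 February 2005

The 3rd occurrence is 2 intervals after the first: 2 × 42 = 84 days after 9 November 2004.
November has 30 days — 21 days to the end of November leaves 63.
December has 31 days (32 left).
January has 31 days (1 left).
1 day into February → 1 February 2005.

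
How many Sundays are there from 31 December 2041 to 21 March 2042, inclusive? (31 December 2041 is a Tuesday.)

31 December 2041 is a Tuesday; the first Sunday on or after it is 5 January 2042 (5 days later).
From 5 January 2042 to 21 March 2042: 26 + 28 + 21 = 75 days (rest of January, February, March).
75 ÷ 7 = 10 full weeks with remainder 5, so 10 more Sundays after the first → 11.

11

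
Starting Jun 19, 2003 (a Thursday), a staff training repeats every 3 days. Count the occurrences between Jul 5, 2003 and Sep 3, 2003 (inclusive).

Occurrences land 3·i days after Jun 19, 2003 for i = 0, 1, 2, …
Jul 5, 2003 is 16 days after the start; 16 ÷ 3 = 5 remainder 1; since the remainder is 1, round up to i = 6. First occurrence in the window: #7 on Jul 7, 2003 (6×3 = 18 days in).
Sep 3, 2003 is 76 days after the start; 76 ÷ 3 = 25 remainder 1. Last occurrence in the window: #26 on Sep 2, 2003.
Occurrences #7 through #26: 20 in total.

20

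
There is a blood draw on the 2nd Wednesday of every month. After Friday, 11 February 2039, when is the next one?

February 2039 starts on a Tuesday; its first Wednesday is the 2nd, so the 2nd Wednesday is the 9th — 9 February 2039.
That is not after 11 February 2039, so look at March 2039.
March 2039 starts on a Tuesday; its first Wednesday is the 2nd, so the 2nd Wednesday is the 9th — 9 March 2039.

9 March 2039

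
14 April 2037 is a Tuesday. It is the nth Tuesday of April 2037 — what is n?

Day 14 falls in week ⌈14/7⌉ of the month.
Days 1–7 hold the 1st Tuesday, 8–14 the 2nd, 15–21 the 3rd, 22–28 the 4th, 29–31 the 5th.
14 is in the range for the 2nd.

2nd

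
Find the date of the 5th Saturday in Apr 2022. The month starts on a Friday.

Apr 30, 2022

Apr 2022 begins on a Friday, so the first Saturday is Apr 2 (1 day later).
The 5th Saturday is 4 weeks later: 2 + 28 = 30.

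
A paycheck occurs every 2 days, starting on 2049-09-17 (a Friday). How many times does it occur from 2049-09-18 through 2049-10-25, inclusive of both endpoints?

Occurrences land 2·i days after 2049-09-17 for i = 0, 1, 2, …
2049-09-18 is 1 day after the start; 1 ÷ 2 = 0 remainder 1; since the remainder is 1, round up to i = 1. First occurrence in the window: #2 on 2049-09-19 (1×2 = 2 days in).
2049-10-25 is 38 days after the start; 38 ÷ 2 = 19 remainder 0. Last occurrence in the window: #20 on 2049-10-25.
Occurrences #2 through #20: 19 in total.

19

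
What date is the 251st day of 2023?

January has 31 days (251 − 31 = 220 remain).
February has 28 days (220 − 28 = 192 remain).
March has 31 days (192 − 31 = 161 remain).
April has 30 days (161 − 30 = 131 remain).
May has 31 days (131 − 31 = 100 remain).
June has 30 days (100 − 30 = 70 remain).
July has 31 days (70 − 31 = 39 remain).
August has 31 days (39 − 31 = 8 remain).
8 into September → September 8.

8 September 2023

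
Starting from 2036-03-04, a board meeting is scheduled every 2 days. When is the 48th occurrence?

2036-06-06

The 48th occurrence is 47 intervals after the first: 47 × 2 = 94 days after 2036-03-04.
March has 31 days — 27 days to the end of March leaves 67.
April has 30 days (37 left).
May has 31 days (6 left).
6 days into June → 2036-06-06.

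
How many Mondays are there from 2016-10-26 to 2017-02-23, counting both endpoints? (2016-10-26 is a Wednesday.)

2016-10-26 is a Wednesday; the first Monday on or after it is 2016-10-31 (5 days later).
From 2016-10-31 to 2017-02-23: 0 + 30 + 31 + 31 + 23 = 115 days (rest of October, November, December, January, February).
115 ÷ 7 = 16 full weeks with remainder 3, so 16 more Mondays after the first → 17.

17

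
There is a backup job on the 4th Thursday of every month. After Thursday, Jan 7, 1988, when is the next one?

Jan 1988 starts on a Friday; its first Thursday is the 7th, so the 4th Thursday is the 28th — Jan 28, 1988.
Jan 28, 1988 is after Jan 7, 1988, so that is the next one.

Jan 28, 1988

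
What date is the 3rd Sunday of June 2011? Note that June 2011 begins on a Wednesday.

June 2011 begins on a Wednesday, so the first Sunday is June 5 (4 days later).
The 3rd Sunday is 2 weeks later: 5 + 14 = 19.

June 19, 2011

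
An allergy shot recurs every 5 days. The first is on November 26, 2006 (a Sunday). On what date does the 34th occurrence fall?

The 34th occurrence is 33 intervals after the first: 33 × 5 = 165 days after November 26, 2006.
November has 30 days — 4 days to the end of November leaves 161.
December has 31 days (130 left).
January has 31 days (99 left).
February has 28 days (71 left).
March has 31 days (40 left).
April has 30 days (10 left).
10 days into May → May 10, 2007.

May 10, 2007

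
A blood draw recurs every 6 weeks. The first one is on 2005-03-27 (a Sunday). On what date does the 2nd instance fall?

2005-05-08

The 2nd occurrence is 1 interval after the first: 1 × 42 = 42 days after 2005-03-27.
March has 31 days — 4 days to the end of March leaves 38.
April has 30 days (8 left).
8 days into May → 2005-05-08.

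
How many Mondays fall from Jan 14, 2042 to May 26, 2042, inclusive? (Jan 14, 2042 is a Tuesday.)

Jan 14, 2042 is a Tuesday; the first Monday on or after it is Jan 20, 2042 (6 days later).
From Jan 20, 2042 to May 26, 2042: 11 + 28 + 31 + 30 + 26 = 126 days (rest of Jan, Feb, Mar, Apr, May).
126 ÷ 7 = 18 full weeks with remainder 0, so 18 more Mondays after the first → 19.

19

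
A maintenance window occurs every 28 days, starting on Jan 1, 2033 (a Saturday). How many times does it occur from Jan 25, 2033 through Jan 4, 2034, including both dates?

13

Occurrences land 28·i days after Jan 1, 2033 for i = 0, 1, 2, …
Jan 25, 2033 is 24 days after the start; 24 ÷ 28 = 0 remainder 24; since the remainder is 24, round up to i = 1. First occurrence in the window: #2 on Jan 29, 2033 (1×28 = 28 days in).
Jan 4, 2034 is 368 days after the start; 368 ÷ 28 = 13 remainder 4. Last occurrence in the window: #14 on Dec 31, 2033.
Occurrences #2 through #14: 13 in total.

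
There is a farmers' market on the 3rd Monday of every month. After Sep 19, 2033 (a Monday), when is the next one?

Oct 17, 2033

Sep 2033 starts on a Thursday; its first Monday is the 5th, so the 3rd Monday is the 19th — Sep 19, 2033.
That is not after Sep 19, 2033, so look at Oct 2033.
Oct 2033 starts on a Saturday; its first Monday is the 3rd, so the 3rd Monday is the 17th — Oct 17, 2033.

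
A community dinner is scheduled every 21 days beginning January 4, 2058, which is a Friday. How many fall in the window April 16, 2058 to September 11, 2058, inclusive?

7

Occurrences land 21·i days after January 4, 2058 for i = 0, 1, 2, …
April 16, 2058 is 102 days after the start; 102 ÷ 21 = 4 remainder 18; since the remainder is 18, round up to i = 5. First occurrence in the window: #6 on April 19, 2058 (5×21 = 105 days in).
September 11, 2058 is 250 days after the start; 250 ÷ 21 = 11 remainder 19. Last occurrence in the window: #12 on August 23, 2058.
Occurrences #6 through #12: 7 in total.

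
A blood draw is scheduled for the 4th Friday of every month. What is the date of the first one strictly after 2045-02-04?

2045-02-24

February 2045 starts on a Wednesday; its first Friday is the 3rd, so the 4th Friday is the 24th — 2045-02-24.
2045-02-24 is after 2045-02-04, so that is the next one.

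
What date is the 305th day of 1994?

November 1, 1994

January has 31 days (305 − 31 = 274 remain).
February has 28 days (274 − 28 = 246 remain).
March has 31 days (246 − 31 = 215 remain).
April has 30 days (215 − 30 = 185 remain).
May has 31 days (185 − 31 = 154 remain).
June has 30 days (154 − 30 = 124 remain).
July has 31 days (124 − 31 = 93 remain).
August has 31 days (93 − 31 = 62 remain).
September has 30 days (62 − 30 = 32 remain).
October has 31 days (32 − 31 = 1 remain).
1 into November → November 1.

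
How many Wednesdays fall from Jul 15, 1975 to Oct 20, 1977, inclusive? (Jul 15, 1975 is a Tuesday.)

Jul 15, 1975 is a Tuesday; the first Wednesday on or after it is Jul 16, 1975 (1 day later).
From Jul 16, 1975 to Oct 20, 1977: 168 + 366 + 293 = 827 days (rest of 1975, 1976, to Oct 20, 1977 in 1977).
827 ÷ 7 = 118 full weeks with remainder 1, so 118 more Wednesdays after the first → 119.

119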